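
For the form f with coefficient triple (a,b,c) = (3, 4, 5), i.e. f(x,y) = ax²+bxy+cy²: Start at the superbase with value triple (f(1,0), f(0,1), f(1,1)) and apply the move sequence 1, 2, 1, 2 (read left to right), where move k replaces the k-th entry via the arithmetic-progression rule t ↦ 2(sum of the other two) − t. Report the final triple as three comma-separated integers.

start (3,5,12) = (f(1,0),f(0,1),f(1,1))
replace slot 1: 2·(5+12) − 3 = 31 → (31,5,12)
replace slot 2: 2·(31+12) − 5 = 81 → (31,81,12)
replace slot 1: 2·(81+12) − 31 = 155 → (155,81,12)
replace slot 2: 2·(155+12) − 81 = 253 → (155,253,12)

155,253,12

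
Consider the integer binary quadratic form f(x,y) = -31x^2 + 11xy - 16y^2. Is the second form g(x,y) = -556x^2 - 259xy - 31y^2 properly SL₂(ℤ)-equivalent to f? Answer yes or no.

D₁ = -1863, D₂ = -1863
f is negative-definite; reduce −f:
−f: flip: (31,-11,16)→(16,11,31)
−f: reduced (well bottom): (16,11,31) with a≤c, −a<b≤a
flip sign back: reduced form of f is (-16,-11,-31)
g is negative-definite; reduce −g:
−g: flip: (556,259,31)→(31,-259,556)
−g: translate: b→-11 (≡-259 mod 62), so (31,-259,556)→(31,-11,16)
−g: flip: (31,-11,16)→(16,11,31)
−g: reduced (well bottom): (16,11,31) with a≤c, −a<b≤a
flip sign back: reduced form of g is (-16,-11,-31)
reduced forms (-16, -11, -31) vs (-16, -11, -31) ⇒ equivalent

yes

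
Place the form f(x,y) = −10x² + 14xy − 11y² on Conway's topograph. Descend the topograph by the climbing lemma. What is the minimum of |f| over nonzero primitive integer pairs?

translate: b→6 (≡-14 mod 20), so (10,-14,11)→(10,6,7)
flip: (10,6,7)→(7,-6,10)
reduced (well bottom): (7,-6,10) with a≤c, −a<b≤a
well minimum |f| = |-7| = 7 (negative-definite)

7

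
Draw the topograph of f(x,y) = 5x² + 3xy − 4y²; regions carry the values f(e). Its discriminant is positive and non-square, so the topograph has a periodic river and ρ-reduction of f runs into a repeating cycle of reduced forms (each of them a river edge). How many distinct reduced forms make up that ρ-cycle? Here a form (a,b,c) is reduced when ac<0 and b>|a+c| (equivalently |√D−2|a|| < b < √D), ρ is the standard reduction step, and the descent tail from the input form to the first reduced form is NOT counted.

D = 89, ⌊√D⌋ = 9
river: ρ → (-4,5,4)
river: ρ → (4,3,-5)
river: ρ → (-5,7,2)
river: ρ → (2,9,-1)
river: ρ → (-1,9,2)
river: ρ → (2,7,-5)
river: ρ → (-5,3,4)
river: ρ → (4,5,-4)
river: ρ → (-4,3,5)
river: ρ → (5,7,-2)
river: ρ → (-2,9,1)
river: ρ → (1,9,-2)
river: ρ → (-2,7,5)
river: ρ → (5,3,-4)
ρ-cycle length = 14 (tail of 0 descent steps not counted)

14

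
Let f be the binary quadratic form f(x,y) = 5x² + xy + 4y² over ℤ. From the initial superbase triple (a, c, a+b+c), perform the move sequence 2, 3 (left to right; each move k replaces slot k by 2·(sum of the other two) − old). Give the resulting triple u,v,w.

start (5,4,10) = (f(1,0),f(0,1),f(1,1))
replace slot 2: 2·(5+10) − 4 = 26 → (5,26,10)
replace slot 3: 2·(5+26) − 10 = 52 → (5,26,52)

5,26,52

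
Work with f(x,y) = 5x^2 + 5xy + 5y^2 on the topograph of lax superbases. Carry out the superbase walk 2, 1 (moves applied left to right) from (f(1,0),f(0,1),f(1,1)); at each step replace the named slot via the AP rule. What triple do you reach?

start (5,5,15) = (f(1,0),f(0,1),f(1,1))
replace slot 2: 2·(5+15) − 5 = 35 → (5,35,15)
replace slot 1: 2·(35+15) − 5 = 95 → (95,35,15)

95,35,15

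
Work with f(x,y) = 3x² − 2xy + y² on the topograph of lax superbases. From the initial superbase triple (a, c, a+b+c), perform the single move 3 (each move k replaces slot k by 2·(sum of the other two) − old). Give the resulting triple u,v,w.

start (3,1,2) = (f(1,0),f(0,1),f(1,1))
replace slot 3: 2·(3+1) − 2 = 6 → (3,1,6)

3,1,6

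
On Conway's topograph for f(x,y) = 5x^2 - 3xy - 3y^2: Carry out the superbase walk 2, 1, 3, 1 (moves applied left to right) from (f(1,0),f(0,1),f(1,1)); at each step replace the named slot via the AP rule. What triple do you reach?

start (5,-3,-1) = (f(1,0),f(0,1),f(1,1))
replace slot 2: 2·(5+(-1)) − (-3) = 11 → (5,11,-1)
replace slot 1: 2·(11+(-1)) − 5 = 15 → (15,11,-1)
replace slot 3: 2·(15+11) − (-1) = 53 → (15,11,53)
replace slot 1: 2·(11+53) − 15 = 113 → (113,11,53)

113,11,53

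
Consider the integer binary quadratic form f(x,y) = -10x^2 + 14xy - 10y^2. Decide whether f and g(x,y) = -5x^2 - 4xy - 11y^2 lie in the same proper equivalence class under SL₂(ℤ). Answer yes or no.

D₁ = -204, D₂ = -204
f is negative-definite; reduce −f:
−f: translate: b→6 (≡-14 mod 20), so (10,-14,10)→(10,6,6)
−f: flip: (10,6,6)→(6,-6,10)
−f: translate: b→6 (≡-6 mod 12), so (6,-6,10)→(6,6,10)
−f: reduced (well bottom): (6,6,10) with a≤c, −a<b≤a
flip sign back: reduced form of f is (-6,-6,-10)
g is negative-definite; reduce −g:
−g: reduced (well bottom): (5,4,11) with a≤c, −a<b≤a
flip sign back: reduced form of g is (-5,-4,-11)
reduced forms (-6, -6, -10) vs (-5, -4, -11) ⇒ inequivalent

no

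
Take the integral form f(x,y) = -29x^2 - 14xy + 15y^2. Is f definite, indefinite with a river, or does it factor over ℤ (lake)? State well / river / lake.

D = b²−4ac = (-14)² − 4·(-29)·15 = 1936
D = 44² is a perfect square ⇒ form factors over ℤ ⇒ lakes

lake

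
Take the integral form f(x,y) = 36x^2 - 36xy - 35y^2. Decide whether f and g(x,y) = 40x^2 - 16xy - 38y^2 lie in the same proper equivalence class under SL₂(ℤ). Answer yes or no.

D₁ = 6336, D₂ = 6336
river cycle of f (length 10): (-35, 36, 36), (36, 36, -35), (-35, 34, 37), (37, 40, -32), (-32, 24, 45), (45, 66, -11), (-11, 66, 45), (45, 24, -32), (-32, 40, 37), (37, 34, -35)
river cycle of g (length 6): (-38, 16, 40), (40, 64, -14), (-14, 76, 10), (10, 64, -56), (-56, 48, 18), (18, 60, -38)
cycles differ ⇒ inequivalent

no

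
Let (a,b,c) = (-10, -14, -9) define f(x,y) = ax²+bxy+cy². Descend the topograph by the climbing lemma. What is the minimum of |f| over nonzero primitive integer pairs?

translate: b→-6 (≡14 mod 20), so (10,14,9)→(10,-6,5)
flip: (10,-6,5)→(5,6,10)
translate: b→-4 (≡6 mod 10), so (5,6,10)→(5,-4,9)
reduced (well bottom): (5,-4,9) with a≤c, −a<b≤a
well minimum |f| = |-5| = 5 (negative-definite)

5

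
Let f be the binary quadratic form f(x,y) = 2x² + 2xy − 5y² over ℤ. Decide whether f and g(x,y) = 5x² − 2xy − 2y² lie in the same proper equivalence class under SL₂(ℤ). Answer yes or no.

D₁ = 44, D₂ = 44
river cycle of f (length 2): (2, 6, -1), (-1, 6, 2)
river cycle of g (length 2): (-2, 6, 1), (1, 6, -2)
cycles differ ⇒ inequivalent

no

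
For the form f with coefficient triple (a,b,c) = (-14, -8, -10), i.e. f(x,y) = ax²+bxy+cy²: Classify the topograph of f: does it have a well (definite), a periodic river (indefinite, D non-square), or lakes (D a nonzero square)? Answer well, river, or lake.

D = b²−4ac = (-8)² − 4·(-14)·(-10) = -496
D < 0 ⇒ definite ⇒ every region one sign ⇒ single well

well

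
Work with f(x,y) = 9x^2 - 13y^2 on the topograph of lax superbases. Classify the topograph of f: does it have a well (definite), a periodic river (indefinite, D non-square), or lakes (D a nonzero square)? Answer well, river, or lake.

D = b²−4ac = 0² − 4·9·(-13) = 468
D > 0 non-square ⇒ indefinite ⇒ periodic river

river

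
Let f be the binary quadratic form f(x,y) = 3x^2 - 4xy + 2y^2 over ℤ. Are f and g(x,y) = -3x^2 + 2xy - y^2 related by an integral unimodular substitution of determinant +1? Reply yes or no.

D₁ = -8, D₂ = -8
f: translate: b→2 (≡-4 mod 6), so (3,-4,2)→(3,2,1)
f: flip: (3,2,1)→(1,-2,3)
f: translate: b→0 (≡-2 mod 2), so (1,-2,3)→(1,0,2)
f: reduced (well bottom): (1,0,2) with a≤c, −a<b≤a
g is negative-definite; reduce −g:
−g: flip: (3,-2,1)→(1,2,3)
−g: translate: b→0 (≡2 mod 2), so (1,2,3)→(1,0,2)
−g: reduced (well bottom): (1,0,2) with a≤c, −a<b≤a
flip sign back: reduced form of g is (-1,0,-2)
reduced forms (1, 0, 2) vs (-1, 0, -2) ⇒ inequivalent

no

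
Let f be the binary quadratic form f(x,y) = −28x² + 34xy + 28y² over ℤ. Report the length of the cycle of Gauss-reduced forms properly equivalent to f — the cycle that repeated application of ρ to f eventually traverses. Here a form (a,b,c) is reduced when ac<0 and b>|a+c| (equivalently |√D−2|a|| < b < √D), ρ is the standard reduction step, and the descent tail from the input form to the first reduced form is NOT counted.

D = 4292, ⌊√D⌋ = 65
river: ρ → (28,22,-34)
river: ρ → (-34,46,16)
river: ρ → (16,50,-28)
river: ρ → (-28,62,4)
river: ρ → (4,58,-58)
river: ρ → (-58,58,4)
river: ρ → (4,62,-28)
river: ρ → (-28,50,16)
river: ρ → (16,46,-34)
river: ρ → (-34,22,28)
river: ρ → (28,34,-28)
river: ρ → (-28,22,34)
river: ρ → (34,46,-16)
river: ρ → (-16,50,28)
river: ρ → (28,62,-4)
river: ρ → (-4,58,58)
river: ρ → (58,58,-4)
river: ρ → (-4,62,28)
river: ρ → (28,50,-16)
river: ρ → (-16,46,34)
river: ρ → (34,22,-28)
river: ρ → (-28,34,28)
ρ-cycle length = 22 (tail of 0 descent steps not counted)

22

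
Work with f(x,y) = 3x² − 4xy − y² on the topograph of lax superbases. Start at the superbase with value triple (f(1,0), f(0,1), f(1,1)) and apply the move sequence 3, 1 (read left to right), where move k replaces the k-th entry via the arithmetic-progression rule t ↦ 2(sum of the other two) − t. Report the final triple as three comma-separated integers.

start (3,-1,-2) = (f(1,0),f(0,1),f(1,1))
replace slot 3: 2·(3+(-1)) − (-2) = 6 → (3,-1,6)
replace slot 1: 2·((-1)+6) − 3 = 7 → (7,-1,6)

7,-1,6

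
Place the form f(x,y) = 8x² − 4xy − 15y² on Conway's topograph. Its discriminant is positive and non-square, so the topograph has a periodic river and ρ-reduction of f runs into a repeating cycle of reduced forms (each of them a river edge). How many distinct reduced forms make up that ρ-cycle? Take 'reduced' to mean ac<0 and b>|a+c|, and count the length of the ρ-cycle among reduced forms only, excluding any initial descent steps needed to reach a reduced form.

D = 496, ⌊√D⌋ = 22
descent: ρ → (-15,4,8)
descent: ρ → (8,12,-11)  [lands on river]
river: ρ → (-11,10,9)
river: ρ → (9,8,-12)
river: ρ → (-12,16,5)
river: ρ → (5,14,-15)
river: ρ → (-15,16,4)
river: ρ → (4,16,-15)
river: ρ → (-15,14,5)
river: ρ → (5,16,-12)
river: ρ → (-12,8,9)
river: ρ → (9,10,-11)
river: ρ → (-11,12,8)
river: ρ → (8,20,-3)
river: ρ → (-3,22,1)
river: ρ → (1,22,-3)
river: ρ → (-3,20,8)
ρ-cycle length = 16 (tail of 2 descent steps not counted)

16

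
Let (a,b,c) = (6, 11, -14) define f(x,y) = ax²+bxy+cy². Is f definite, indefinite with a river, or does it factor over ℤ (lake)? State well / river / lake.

D = b²−4ac = 11² − 4·6·(-14) = 457
D > 0 non-square ⇒ indefinite ⇒ periodic river

river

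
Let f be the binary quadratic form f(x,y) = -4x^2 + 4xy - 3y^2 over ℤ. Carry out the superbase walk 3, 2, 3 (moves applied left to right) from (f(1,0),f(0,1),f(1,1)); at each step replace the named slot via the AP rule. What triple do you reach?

start (-4,-3,-3) = (f(1,0),f(0,1),f(1,1))
replace slot 3: 2·((-4)+(-3)) − (-3) = -11 → (-4,-3,-11)
replace slot 2: 2·((-4)+(-11)) − (-3) = -27 → (-4,-27,-11)
replace slot 3: 2·((-4)+(-27)) − (-11) = -51 → (-4,-27,-51)

-4,-27,-51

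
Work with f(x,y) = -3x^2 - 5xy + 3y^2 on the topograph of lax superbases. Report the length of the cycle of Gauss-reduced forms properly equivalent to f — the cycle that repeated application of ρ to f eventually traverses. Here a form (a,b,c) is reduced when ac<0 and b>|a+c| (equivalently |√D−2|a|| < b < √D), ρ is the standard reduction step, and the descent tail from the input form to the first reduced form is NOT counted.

D = 61, ⌊√D⌋ = 7
descent: ρ → (3,5,-3)  [lands on river]
river: ρ → (-3,7,1)
river: ρ → (1,7,-3)
river: ρ → (-3,5,3)
river: ρ → (3,7,-1)
river: ρ → (-1,7,3)
ρ-cycle length = 6 (tail of 1 descent step not counted)

6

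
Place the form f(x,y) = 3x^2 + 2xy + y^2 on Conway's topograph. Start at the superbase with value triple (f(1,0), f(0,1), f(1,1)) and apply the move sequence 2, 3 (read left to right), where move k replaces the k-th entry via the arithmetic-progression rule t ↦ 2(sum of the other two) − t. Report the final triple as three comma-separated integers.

start (3,1,6) = (f(1,0),f(0,1),f(1,1))
replace slot 2: 2·(3+6) − 1 = 17 → (3,17,6)
replace slot 3: 2·(3+17) − 6 = 34 → (3,17,34)

3,17,34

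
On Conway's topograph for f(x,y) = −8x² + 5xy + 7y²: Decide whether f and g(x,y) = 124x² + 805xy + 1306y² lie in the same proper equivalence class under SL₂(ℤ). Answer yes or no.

D₁ = 249, D₂ = 249
river cycle of f (length 16): (7, 9, -6), (-6, 15, 1), (1, 15, -6), (-6, 9, 7), (7, 5, -8), (-8, 11, 4), (4, 13, -5), (-5, 7, 10), (10, 13, -2), (-2, 15, 3), … (6 more)
river cycle of g (length 16): (7, 9, -6), (-6, 15, 1), (1, 15, -6), (-6, 9, 7), (7, 5, -8), (-8, 11, 4), (4, 13, -5), (-5, 7, 10), (10, 13, -2), (-2, 15, 3), … (6 more)
cycles coincide ⇒ equivalent

yes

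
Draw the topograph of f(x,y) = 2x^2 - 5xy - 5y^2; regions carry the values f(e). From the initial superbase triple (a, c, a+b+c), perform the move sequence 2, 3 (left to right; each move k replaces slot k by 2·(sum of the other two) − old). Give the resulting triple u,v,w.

start (2,-5,-8) = (f(1,0),f(0,1),f(1,1))
replace slot 2: 2·(2+(-8)) − (-5) = -7 → (2,-7,-8)
replace slot 3: 2·(2+(-7)) − (-8) = -2 → (2,-7,-2)

2,-7,-2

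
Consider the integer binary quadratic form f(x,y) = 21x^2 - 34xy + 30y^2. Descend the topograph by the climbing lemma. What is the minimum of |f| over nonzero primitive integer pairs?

translate: b→8 (≡-34 mod 42), so (21,-34,30)→(21,8,17)
flip: (21,8,17)→(17,-8,21)
reduced (well bottom): (17,-8,21) with a≤c, −a<b≤a
well minimum = a = 17

17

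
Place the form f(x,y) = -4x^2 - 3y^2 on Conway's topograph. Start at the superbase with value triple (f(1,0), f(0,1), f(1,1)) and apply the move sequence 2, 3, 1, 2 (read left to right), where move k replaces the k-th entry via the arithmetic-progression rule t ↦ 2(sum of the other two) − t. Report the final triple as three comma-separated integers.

start (-4,-3,-7) = (f(1,0),f(0,1),f(1,1))
replace slot 2: 2·((-4)+(-7)) − (-3) = -19 → (-4,-19,-7)
replace slot 3: 2·((-4)+(-19)) − (-7) = -39 → (-4,-19,-39)
replace slot 1: 2·((-19)+(-39)) − (-4) = -112 → (-112,-19,-39)
replace slot 2: 2·((-112)+(-39)) − (-19) = -283 → (-112,-283,-39)

-112,-283,-39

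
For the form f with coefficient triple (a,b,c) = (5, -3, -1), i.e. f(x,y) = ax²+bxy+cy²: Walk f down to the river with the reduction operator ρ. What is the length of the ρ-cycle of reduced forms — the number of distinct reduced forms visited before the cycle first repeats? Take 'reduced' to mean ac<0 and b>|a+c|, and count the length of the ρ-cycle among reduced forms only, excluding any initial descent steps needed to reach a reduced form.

D = 29, ⌊√D⌋ = 5
descent: ρ → (-1,5,1)  [lands on river]
river: ρ → (1,5,-1)
ρ-cycle length = 2 (tail of 1 descent step not counted)

2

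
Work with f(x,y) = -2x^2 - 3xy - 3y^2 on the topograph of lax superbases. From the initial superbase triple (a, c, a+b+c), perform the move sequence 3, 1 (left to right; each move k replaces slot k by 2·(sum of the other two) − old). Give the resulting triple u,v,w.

start (-2,-3,-8) = (f(1,0),f(0,1),f(1,1))
replace slot 3: 2·((-2)+(-3)) − (-8) = -2 → (-2,-3,-2)
replace slot 1: 2·((-3)+(-2)) − (-2) = -8 → (-8,-3,-2)

-8,-3,-2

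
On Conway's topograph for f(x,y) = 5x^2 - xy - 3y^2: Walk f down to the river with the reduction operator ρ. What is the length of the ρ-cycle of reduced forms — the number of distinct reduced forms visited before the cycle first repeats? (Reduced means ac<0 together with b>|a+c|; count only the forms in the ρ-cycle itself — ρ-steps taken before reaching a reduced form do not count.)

D = 61, ⌊√D⌋ = 7
descent: ρ → (-3,7,1)  [lands on river]
river: ρ → (1,7,-3)
river: ρ → (-3,5,3)
river: ρ → (3,7,-1)
river: ρ → (-1,7,3)
river: ρ → (3,5,-3)
ρ-cycle length = 6 (tail of 1 descent step not counted)

6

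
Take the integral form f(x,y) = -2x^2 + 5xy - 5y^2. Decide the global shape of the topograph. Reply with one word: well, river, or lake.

D = b²−4ac = 5² − 4·(-2)·(-5) = -15
D < 0 ⇒ definite ⇒ every region one sign ⇒ single well

well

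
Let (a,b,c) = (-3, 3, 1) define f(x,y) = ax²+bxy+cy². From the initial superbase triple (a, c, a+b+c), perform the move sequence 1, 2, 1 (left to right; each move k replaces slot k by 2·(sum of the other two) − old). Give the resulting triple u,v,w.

start (-3,1,1) = (f(1,0),f(0,1),f(1,1))
replace slot 1: 2·(1+1) − (-3) = 7 → (7,1,1)
replace slot 2: 2·(7+1) − 1 = 15 → (7,15,1)
replace slot 1: 2·(15+1) − 7 = 25 → (25,15,1)

25,15,1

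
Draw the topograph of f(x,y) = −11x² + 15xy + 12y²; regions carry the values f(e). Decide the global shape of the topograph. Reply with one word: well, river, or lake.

D = b²−4ac = 15² − 4·(-11)·12 = 753
D > 0 non-square ⇒ indefinite ⇒ periodic river

river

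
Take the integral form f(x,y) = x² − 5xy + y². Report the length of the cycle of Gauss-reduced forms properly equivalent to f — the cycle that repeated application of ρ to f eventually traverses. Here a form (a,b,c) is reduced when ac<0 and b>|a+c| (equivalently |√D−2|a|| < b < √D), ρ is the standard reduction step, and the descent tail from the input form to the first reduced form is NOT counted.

D = 21, ⌊√D⌋ = 4
descent: ρ → (1,3,-3)  [lands on river]
river: ρ → (-3,3,1)
ρ-cycle length = 2 (tail of 1 descent step not counted)

2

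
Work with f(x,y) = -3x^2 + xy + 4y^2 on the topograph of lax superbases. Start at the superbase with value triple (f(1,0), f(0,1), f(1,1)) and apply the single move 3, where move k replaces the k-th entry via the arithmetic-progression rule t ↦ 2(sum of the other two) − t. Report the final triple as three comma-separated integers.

start (-3,4,2) = (f(1,0),f(0,1),f(1,1))
replace slot 3: 2·((-3)+4) − 2 = 0 → (-3,4,0)

-3,4,0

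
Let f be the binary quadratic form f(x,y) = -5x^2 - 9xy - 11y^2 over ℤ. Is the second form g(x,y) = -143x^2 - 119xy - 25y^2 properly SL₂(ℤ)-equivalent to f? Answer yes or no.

D₁ = -139, D₂ = -139
f is negative-definite; reduce −f:
−f: translate: b→-1 (≡9 mod 10), so (5,9,11)→(5,-1,7)
−f: reduced (well bottom): (5,-1,7) with a≤c, −a<b≤a
flip sign back: reduced form of f is (-5,1,-7)
g is negative-definite; reduce −g:
−g: flip: (143,119,25)→(25,-119,143)
−g: translate: b→-19 (≡-119 mod 50), so (25,-119,143)→(25,-19,5)
−g: flip: (25,-19,5)→(5,19,25)
−g: translate: b→-1 (≡19 mod 10), so (5,19,25)→(5,-1,7)
−g: reduced (well bottom): (5,-1,7) with a≤c, −a<b≤a
flip sign back: reduced form of g is (-5,1,-7)
reduced forms (-5, 1, -7) vs (-5, 1, -7) ⇒ equivalent

yes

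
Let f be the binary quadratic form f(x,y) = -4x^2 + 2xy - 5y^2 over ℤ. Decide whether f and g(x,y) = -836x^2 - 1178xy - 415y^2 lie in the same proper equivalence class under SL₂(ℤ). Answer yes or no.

D₁ = -76, D₂ = -76
f is negative-definite; reduce −f:
−f: reduced (well bottom): (4,-2,5) with a≤c, −a<b≤a
flip sign back: reduced form of f is (-4,2,-5)
g is negative-definite; reduce −g:
−g: translate: b→-494 (≡1178 mod 1672), so (836,1178,415)→(836,-494,73)
−g: flip: (836,-494,73)→(73,494,836)
−g: translate: b→56 (≡494 mod 146), so (73,494,836)→(73,56,11)
−g: flip: (73,56,11)→(11,-56,73)
−g: translate: b→10 (≡-56 mod 22), so (11,-56,73)→(11,10,4)
−g: flip: (11,10,4)→(4,-10,11)
−g: translate: b→-2 (≡-10 mod 8), so (4,-10,11)→(4,-2,5)
−g: reduced (well bottom): (4,-2,5) with a≤c, −a<b≤a
flip sign back: reduced form of g is (-4,2,-5)
reduced forms (-4, 2, -5) vs (-4, 2, -5) ⇒ equivalent

yes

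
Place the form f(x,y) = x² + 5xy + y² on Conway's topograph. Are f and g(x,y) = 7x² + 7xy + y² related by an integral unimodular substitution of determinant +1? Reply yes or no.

D₁ = 21, D₂ = 21
river cycle of f (length 2): (1, 3, -3), (-3, 3, 1)
river cycle of g (length 2): (1, 3, -3), (-3, 3, 1)
cycles coincide ⇒ equivalent

yes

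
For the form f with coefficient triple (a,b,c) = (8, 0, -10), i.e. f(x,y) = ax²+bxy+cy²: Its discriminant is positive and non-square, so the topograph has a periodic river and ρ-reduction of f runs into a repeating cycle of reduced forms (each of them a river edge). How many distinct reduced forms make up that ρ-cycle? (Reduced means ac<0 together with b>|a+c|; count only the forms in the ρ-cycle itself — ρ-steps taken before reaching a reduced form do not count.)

D = 320, ⌊√D⌋ = 17
descent: ρ → (-10,0,8)
descent: ρ → (8,16,-2)  [lands on river]
river: ρ → (-2,16,8)
ρ-cycle length = 2 (tail of 2 descent steps not counted)

2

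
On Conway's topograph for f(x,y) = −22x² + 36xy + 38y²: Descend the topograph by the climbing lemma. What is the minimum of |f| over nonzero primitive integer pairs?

river: ρ → (38,40,-20)
river: ρ → (-20,40,38)
river: ρ → (38,36,-22)
river: ρ → (-22,52,22)
river: ρ → (22,36,-38)
river: ρ → (-38,40,20)
river: ρ → (20,40,-38)
river: ρ → (-38,36,22)
river: ρ → (22,52,-22)
river: ρ → (-22,36,38)
closes: descent 0, river 10
min |a| on river = 20

20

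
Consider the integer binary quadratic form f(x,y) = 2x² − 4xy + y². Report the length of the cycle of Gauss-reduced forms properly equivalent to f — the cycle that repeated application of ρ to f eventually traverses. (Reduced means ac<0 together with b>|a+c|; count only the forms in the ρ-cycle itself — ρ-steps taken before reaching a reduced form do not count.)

D = 8, ⌊√D⌋ = 2
descent: ρ → (1,2,-1)  [lands on river]
river: ρ → (-1,2,1)
ρ-cycle length = 2 (tail of 1 descent step not counted)

2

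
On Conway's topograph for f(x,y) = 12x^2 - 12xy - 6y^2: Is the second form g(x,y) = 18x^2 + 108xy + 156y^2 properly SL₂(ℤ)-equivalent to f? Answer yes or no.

D₁ = 432, D₂ = 432
river cycle of f (length 2): (-6, 12, 12), (12, 12, -6)
river cycle of g (length 2): (-6, 12, 12), (12, 12, -6)
cycles coincide ⇒ equivalent

yes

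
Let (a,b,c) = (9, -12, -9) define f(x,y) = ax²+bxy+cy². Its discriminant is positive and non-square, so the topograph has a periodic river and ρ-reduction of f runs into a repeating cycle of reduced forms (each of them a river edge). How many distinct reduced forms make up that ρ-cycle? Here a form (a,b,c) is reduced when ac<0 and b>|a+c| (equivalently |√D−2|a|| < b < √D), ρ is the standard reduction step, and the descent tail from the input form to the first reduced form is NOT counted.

D = 468, ⌊√D⌋ = 21
descent: ρ → (-9,12,9)  [lands on river]
river: ρ → (9,6,-12)
river: ρ → (-12,18,3)
river: ρ → (3,18,-12)
river: ρ → (-12,6,9)
river: ρ → (9,12,-9)
river: ρ → (-9,6,12)
river: ρ → (12,18,-3)
river: ρ → (-3,18,12)
river: ρ → (12,6,-9)
ρ-cycle length = 10 (tail of 1 descent step not counted)

10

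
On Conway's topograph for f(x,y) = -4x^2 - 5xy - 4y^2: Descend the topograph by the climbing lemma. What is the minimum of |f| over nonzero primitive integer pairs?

translate: b→-3 (≡5 mod 8), so (4,5,4)→(4,-3,3)
flip: (4,-3,3)→(3,3,4)
reduced (well bottom): (3,3,4) with a≤c, −a<b≤a
well minimum |f| = |-3| = 3 (negative-definite)

3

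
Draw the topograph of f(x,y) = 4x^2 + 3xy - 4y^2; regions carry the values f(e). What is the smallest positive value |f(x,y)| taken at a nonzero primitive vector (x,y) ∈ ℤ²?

river: ρ → (-4,5,3)
river: ρ → (3,7,-2)
river: ρ → (-2,5,6)
river: ρ → (6,7,-1)
river: ρ → (-1,7,6)
river: ρ → (6,5,-2)
river: ρ → (-2,7,3)
river: ρ → (3,5,-4)
river: ρ → (-4,3,4)
river: ρ → (4,5,-3)
river: ρ → (-3,7,2)
river: ρ → (2,5,-6)
river: ρ → (-6,7,1)
river: ρ → (1,7,-6)
river: ρ → (-6,5,2)
river: ρ → (2,7,-3)
river: ρ → (-3,5,4)
river: ρ → (4,3,-4)
closes: descent 0, river 18
min |a| on river = 1

1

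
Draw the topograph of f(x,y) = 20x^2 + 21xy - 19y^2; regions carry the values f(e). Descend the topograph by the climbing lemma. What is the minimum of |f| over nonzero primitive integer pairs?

river: ρ → (-19,17,22)
river: ρ → (22,27,-14)
river: ρ → (-14,29,20)
river: ρ → (20,11,-23)
river: ρ → (-23,35,8)
river: ρ → (8,29,-35)
river: ρ → (-35,41,2)
river: ρ → (2,43,-14)
river: ρ → (-14,41,5)
river: ρ → (5,39,-22)
river: ρ → (-22,5,22)
river: ρ → (22,39,-5)
river: ρ → (-5,41,14)
river: ρ → (14,43,-2)
river: ρ → (-2,41,35)
river: ρ → (35,29,-8)
river: ρ → (-8,35,23)
river: ρ → (23,11,-20)
river: ρ → (-20,29,14)
river: ρ → (14,27,-22)
river: ρ → (-22,17,19)
river: ρ → (19,21,-20)
river: ρ → (-20,19,20)
river: ρ → (20,21,-19)
closes: descent 0, river 24
min |a| on river = 2

2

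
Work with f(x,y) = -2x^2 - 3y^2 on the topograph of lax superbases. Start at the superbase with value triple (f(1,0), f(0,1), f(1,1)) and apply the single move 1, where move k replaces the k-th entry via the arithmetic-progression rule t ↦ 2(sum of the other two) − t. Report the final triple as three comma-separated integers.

start (-2,-3,-5) = (f(1,0),f(0,1),f(1,1))
replace slot 1: 2·((-3)+(-5)) − (-2) = -14 → (-14,-3,-5)

-14,-3,-5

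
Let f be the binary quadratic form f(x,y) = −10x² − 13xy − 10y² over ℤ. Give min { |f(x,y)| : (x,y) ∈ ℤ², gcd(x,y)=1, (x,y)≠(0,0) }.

translate: b→-7 (≡13 mod 20), so (10,13,10)→(10,-7,7)
flip: (10,-7,7)→(7,7,10)
reduced (well bottom): (7,7,10) with a≤c, −a<b≤a
well minimum |f| = |-7| = 7 (negative-definite)

7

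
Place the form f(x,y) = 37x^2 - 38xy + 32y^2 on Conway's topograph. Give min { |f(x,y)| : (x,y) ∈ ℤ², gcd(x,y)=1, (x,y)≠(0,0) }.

translate: b→36 (≡-38 mod 74), so (37,-38,32)→(37,36,31)
flip: (37,36,31)→(31,-36,37)
translate: b→26 (≡-36 mod 62), so (31,-36,37)→(31,26,32)
reduced (well bottom): (31,26,32) with a≤c, −a<b≤a
well minimum = a = 31

31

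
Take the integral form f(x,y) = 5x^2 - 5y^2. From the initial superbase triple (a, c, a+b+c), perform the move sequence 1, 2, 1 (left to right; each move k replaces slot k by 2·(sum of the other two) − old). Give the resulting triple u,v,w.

start (5,-5,0) = (f(1,0),f(0,1),f(1,1))
replace slot 1: 2·((-5)+0) − 5 = -15 → (-15,-5,0)
replace slot 2: 2·((-15)+0) − (-5) = -25 → (-15,-25,0)
replace slot 1: 2·((-25)+0) − (-15) = -35 → (-35,-25,0)

-35,-25,0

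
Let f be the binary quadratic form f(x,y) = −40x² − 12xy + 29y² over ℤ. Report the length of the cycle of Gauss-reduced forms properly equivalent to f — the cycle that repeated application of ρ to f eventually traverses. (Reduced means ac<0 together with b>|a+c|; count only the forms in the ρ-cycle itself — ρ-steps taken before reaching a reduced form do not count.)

D = 4784, ⌊√D⌋ = 69
descent: ρ → (29,12,-40)  [lands on river]
river: ρ → (-40,68,1)
river: ρ → (1,68,-40)
river: ρ → (-40,12,29)
river: ρ → (29,46,-23)
river: ρ → (-23,46,29)
ρ-cycle length = 6 (tail of 1 descent step not counted)

6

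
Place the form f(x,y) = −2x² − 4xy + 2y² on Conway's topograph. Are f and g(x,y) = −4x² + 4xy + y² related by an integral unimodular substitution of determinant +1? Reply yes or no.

D₁ = 32, D₂ = 32
river cycle of f (length 2): (2, 4, -2), (-2, 4, 2)
river cycle of g (length 2): (1, 4, -4), (-4, 4, 1)
cycles differ ⇒ inequivalent

no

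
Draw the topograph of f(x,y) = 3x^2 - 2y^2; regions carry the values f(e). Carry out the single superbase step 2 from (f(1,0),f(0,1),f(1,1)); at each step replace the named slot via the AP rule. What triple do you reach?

start (3,-2,1) = (f(1,0),f(0,1),f(1,1))
replace slot 2: 2·(3+1) − (-2) = 10 → (3,10,1)

3,10,1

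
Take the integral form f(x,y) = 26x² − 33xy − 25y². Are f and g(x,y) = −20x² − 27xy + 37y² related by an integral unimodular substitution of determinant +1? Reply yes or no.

D₁ = 3689, D₂ = 3689
river cycle of f (length 26): (-25, 33, 26), (26, 19, -32), (-32, 45, 13), (13, 59, -4), (-4, 53, 55), (55, 57, -2), (-2, 59, 26), (26, 45, -16), (-16, 51, 17), (17, 51, -16), … (16 more)
river cycle of g (length 32): (37, 27, -20), (-20, 53, 11), (11, 57, -10), (-10, 43, 46), (46, 49, -7), (-7, 49, 46), (46, 43, -10), (-10, 57, 11), (11, 53, -20), (-20, 27, 37), … (22 more)
cycles differ ⇒ inequivalent

no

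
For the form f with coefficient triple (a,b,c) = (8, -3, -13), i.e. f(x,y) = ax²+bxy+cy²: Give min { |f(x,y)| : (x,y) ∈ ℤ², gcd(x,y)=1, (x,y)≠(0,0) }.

descent: ρ → (-13,3,8)
descent: ρ → (8,13,-8)  [lands on river]
river: ρ → (-8,19,2)
river: ρ → (2,17,-17)
river: ρ → (-17,17,2)
river: ρ → (2,19,-8)
river: ρ → (-8,13,8)
river: ρ → (8,19,-2)
river: ρ → (-2,17,17)
river: ρ → (17,17,-2)
river: ρ → (-2,19,8)
closes: descent 2, river 10
min |a| on river = 2

2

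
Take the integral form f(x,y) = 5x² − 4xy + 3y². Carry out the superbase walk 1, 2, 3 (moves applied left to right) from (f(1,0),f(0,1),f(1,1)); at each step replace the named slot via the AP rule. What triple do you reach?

start (5,3,4) = (f(1,0),f(0,1),f(1,1))
replace slot 1: 2·(3+4) − 5 = 9 → (9,3,4)
replace slot 2: 2·(9+4) − 3 = 23 → (9,23,4)
replace slot 3: 2·(9+23) − 4 = 60 → (9,23,60)

9,23,60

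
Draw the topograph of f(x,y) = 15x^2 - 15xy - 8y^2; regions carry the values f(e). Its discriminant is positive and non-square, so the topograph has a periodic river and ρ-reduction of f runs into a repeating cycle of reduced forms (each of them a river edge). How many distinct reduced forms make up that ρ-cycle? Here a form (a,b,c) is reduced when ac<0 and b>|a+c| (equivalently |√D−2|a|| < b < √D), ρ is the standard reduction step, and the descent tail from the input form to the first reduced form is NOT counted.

D = 705, ⌊√D⌋ = 26
descent: ρ → (-8,15,15)  [lands on river]
river: ρ → (15,15,-8)
river: ρ → (-8,17,13)
river: ρ → (13,9,-12)
river: ρ → (-12,15,10)
river: ρ → (10,25,-2)
river: ρ → (-2,23,22)
river: ρ → (22,21,-3)
river: ρ → (-3,21,22)
river: ρ → (22,23,-2)
river: ρ → (-2,25,10)
river: ρ → (10,15,-12)
river: ρ → (-12,9,13)
river: ρ → (13,17,-8)
ρ-cycle length = 14 (tail of 1 descent step not counted)

14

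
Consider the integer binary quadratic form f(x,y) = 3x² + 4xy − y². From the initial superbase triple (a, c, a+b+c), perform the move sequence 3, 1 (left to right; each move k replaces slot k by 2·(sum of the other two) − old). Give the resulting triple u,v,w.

start (3,-1,6) = (f(1,0),f(0,1),f(1,1))
replace slot 3: 2·(3+(-1)) − 6 = -2 → (3,-1,-2)
replace slot 1: 2·((-1)+(-2)) − 3 = -9 → (-9,-1,-2)

-9,-1,-2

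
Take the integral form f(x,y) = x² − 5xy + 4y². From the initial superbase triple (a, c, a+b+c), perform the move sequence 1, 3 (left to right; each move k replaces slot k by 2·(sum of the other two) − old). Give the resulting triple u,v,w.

start (1,4,0) = (f(1,0),f(0,1),f(1,1))
replace slot 1: 2·(4+0) − 1 = 7 → (7,4,0)
replace slot 3: 2·(7+4) − 0 = 22 → (7,4,22)

7,4,22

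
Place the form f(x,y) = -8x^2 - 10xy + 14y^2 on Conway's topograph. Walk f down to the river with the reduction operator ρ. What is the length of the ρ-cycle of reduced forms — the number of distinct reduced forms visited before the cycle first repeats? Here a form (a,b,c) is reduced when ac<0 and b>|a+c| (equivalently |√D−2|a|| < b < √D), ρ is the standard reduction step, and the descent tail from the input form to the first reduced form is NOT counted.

D = 548, ⌊√D⌋ = 23
descent: ρ → (14,10,-8)  [lands on river]
river: ρ → (-8,22,2)
river: ρ → (2,22,-8)
river: ρ → (-8,10,14)
river: ρ → (14,18,-4)
river: ρ → (-4,22,4)
river: ρ → (4,18,-14)
river: ρ → (-14,10,8)
river: ρ → (8,22,-2)
river: ρ → (-2,22,8)
river: ρ → (8,10,-14)
river: ρ → (-14,18,4)
river: ρ → (4,22,-4)
river: ρ → (-4,18,14)
ρ-cycle length = 14 (tail of 1 descent step not counted)

14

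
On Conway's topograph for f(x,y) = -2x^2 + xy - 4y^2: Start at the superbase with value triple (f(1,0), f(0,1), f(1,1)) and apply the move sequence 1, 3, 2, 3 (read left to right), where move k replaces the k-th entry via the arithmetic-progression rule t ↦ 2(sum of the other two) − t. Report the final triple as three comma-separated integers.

start (-2,-4,-5) = (f(1,0),f(0,1),f(1,1))
replace slot 1: 2·((-4)+(-5)) − (-2) = -16 → (-16,-4,-5)
replace slot 3: 2·((-16)+(-4)) − (-5) = -35 → (-16,-4,-35)
replace slot 2: 2·((-16)+(-35)) − (-4) = -98 → (-16,-98,-35)
replace slot 3: 2·((-16)+(-98)) − (-35) = -193 → (-16,-98,-193)

-16,-98,-193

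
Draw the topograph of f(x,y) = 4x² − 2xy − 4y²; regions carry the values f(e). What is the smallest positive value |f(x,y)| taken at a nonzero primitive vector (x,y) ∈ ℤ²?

descent: ρ → (-4,2,4)  [lands on river]
river: ρ → (4,6,-2)
river: ρ → (-2,6,4)
river: ρ → (4,2,-4)
river: ρ → (-4,6,2)
river: ρ → (2,6,-4)
closes: descent 1, river 6
min |a| on river = 2

2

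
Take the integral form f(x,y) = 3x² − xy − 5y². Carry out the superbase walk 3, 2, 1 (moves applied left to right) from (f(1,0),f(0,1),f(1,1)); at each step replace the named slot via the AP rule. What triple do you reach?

start (3,-5,-3) = (f(1,0),f(0,1),f(1,1))
replace slot 3: 2·(3+(-5)) − (-3) = -1 → (3,-5,-1)
replace slot 2: 2·(3+(-1)) − (-5) = 9 → (3,9,-1)
replace slot 1: 2·(9+(-1)) − 3 = 13 → (13,9,-1)

13,9,-1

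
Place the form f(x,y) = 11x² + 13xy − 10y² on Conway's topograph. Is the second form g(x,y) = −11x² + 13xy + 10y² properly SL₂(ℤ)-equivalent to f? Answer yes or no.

D₁ = 609, D₂ = 609
river cycle of f (length 16): (-10, 7, 14), (14, 21, -3), (-3, 21, 14), (14, 7, -10), (-10, 13, 11), (11, 9, -12), (-12, 15, 8), (8, 17, -10), (-10, 23, 2), (2, 21, -21), … (6 more)
river cycle of g (length 16): (10, 7, -14), (-14, 21, 3), (3, 21, -14), (-14, 7, 10), (10, 13, -11), (-11, 9, 12), (12, 15, -8), (-8, 17, 10), (10, 23, -2), (-2, 21, 21), … (6 more)
cycles differ ⇒ inequivalent

no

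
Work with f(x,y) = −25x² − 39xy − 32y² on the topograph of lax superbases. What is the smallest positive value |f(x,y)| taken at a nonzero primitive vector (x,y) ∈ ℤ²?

translate: b→-11 (≡39 mod 50), so (25,39,32)→(25,-11,18)
flip: (25,-11,18)→(18,11,25)
reduced (well bottom): (18,11,25) with a≤c, −a<b≤a
well minimum |f| = |-18| = 18 (negative-definite)

18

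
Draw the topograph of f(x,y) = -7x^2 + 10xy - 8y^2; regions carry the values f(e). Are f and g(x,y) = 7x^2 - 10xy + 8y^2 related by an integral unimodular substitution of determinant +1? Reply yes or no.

D₁ = -124, D₂ = -124
f is negative-definite; reduce −f:
−f: translate: b→4 (≡-10 mod 14), so (7,-10,8)→(7,4,5)
−f: flip: (7,4,5)→(5,-4,7)
−f: reduced (well bottom): (5,-4,7) with a≤c, −a<b≤a
flip sign back: reduced form of f is (-5,4,-7)
g: translate: b→4 (≡-10 mod 14), so (7,-10,8)→(7,4,5)
g: flip: (7,4,5)→(5,-4,7)
g: reduced (well bottom): (5,-4,7) with a≤c, −a<b≤a
reduced forms (-5, 4, -7) vs (5, -4, 7) ⇒ inequivalent

no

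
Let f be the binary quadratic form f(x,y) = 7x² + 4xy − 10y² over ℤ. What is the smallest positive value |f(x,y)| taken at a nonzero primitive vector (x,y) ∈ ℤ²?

river: ρ → (-10,16,1)
river: ρ → (1,16,-10)
river: ρ → (-10,4,7)
river: ρ → (7,10,-7)
river: ρ → (-7,4,10)
river: ρ → (10,16,-1)
river: ρ → (-1,16,10)
river: ρ → (10,4,-7)
river: ρ → (-7,10,7)
river: ρ → (7,4,-10)
closes: descent 0, river 10
min |a| on river = 1

1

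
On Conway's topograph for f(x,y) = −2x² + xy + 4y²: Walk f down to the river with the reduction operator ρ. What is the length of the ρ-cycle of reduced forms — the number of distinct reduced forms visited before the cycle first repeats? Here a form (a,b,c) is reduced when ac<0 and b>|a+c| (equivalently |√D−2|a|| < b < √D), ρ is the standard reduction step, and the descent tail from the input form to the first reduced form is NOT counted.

D = 33, ⌊√D⌋ = 5
descent: ρ → (4,-1,-2)
descent: ρ → (-2,5,1)  [lands on river]
river: ρ → (1,5,-2)
river: ρ → (-2,3,3)
river: ρ → (3,3,-2)
ρ-cycle length = 4 (tail of 2 descent steps not counted)

4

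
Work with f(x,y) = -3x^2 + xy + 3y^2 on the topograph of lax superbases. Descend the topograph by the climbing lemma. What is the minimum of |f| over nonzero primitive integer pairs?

river: ρ → (3,5,-1)
river: ρ → (-1,5,3)
river: ρ → (3,1,-3)
river: ρ → (-3,5,1)
river: ρ → (1,5,-3)
river: ρ → (-3,1,3)
closes: descent 0, river 6
min |a| on river = 1

1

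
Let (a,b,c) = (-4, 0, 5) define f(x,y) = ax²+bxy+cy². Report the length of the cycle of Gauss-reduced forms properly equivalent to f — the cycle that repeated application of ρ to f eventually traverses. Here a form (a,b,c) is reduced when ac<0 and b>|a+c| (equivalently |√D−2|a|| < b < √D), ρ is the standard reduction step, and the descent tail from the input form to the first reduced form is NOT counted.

D = 80, ⌊√D⌋ = 8
descent: ρ → (5,0,-4)
descent: ρ → (-4,8,1)  [lands on river]
river: ρ → (1,8,-4)
ρ-cycle length = 2 (tail of 2 descent steps not counted)

2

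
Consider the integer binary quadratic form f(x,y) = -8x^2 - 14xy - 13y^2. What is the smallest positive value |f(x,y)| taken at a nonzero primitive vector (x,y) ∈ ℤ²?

translate: b→-2 (≡14 mod 16), so (8,14,13)→(8,-2,7)
flip: (8,-2,7)→(7,2,8)
reduced (well bottom): (7,2,8) with a≤c, −a<b≤a
well minimum |f| = |-7| = 7 (negative-definite)

7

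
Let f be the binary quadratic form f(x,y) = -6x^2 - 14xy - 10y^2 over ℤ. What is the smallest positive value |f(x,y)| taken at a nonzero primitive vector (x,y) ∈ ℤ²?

translate: b→2 (≡14 mod 12), so (6,14,10)→(6,2,2)
flip: (6,2,2)→(2,-2,6)
translate: b→2 (≡-2 mod 4), so (2,-2,6)→(2,2,6)
reduced (well bottom): (2,2,6) with a≤c, −a<b≤a
well minimum |f| = |-2| = 2 (negative-definite)

2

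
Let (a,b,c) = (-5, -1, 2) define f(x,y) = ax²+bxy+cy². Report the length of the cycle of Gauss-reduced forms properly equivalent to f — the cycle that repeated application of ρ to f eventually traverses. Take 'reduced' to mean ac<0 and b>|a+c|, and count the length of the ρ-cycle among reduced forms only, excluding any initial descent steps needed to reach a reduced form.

D = 41, ⌊√D⌋ = 6
descent: ρ → (2,5,-2)  [lands on river]
river: ρ → (-2,3,4)
river: ρ → (4,5,-1)
river: ρ → (-1,5,4)
river: ρ → (4,3,-2)
river: ρ → (-2,5,2)
river: ρ → (2,3,-4)
river: ρ → (-4,5,1)
river: ρ → (1,5,-4)
river: ρ → (-4,3,2)
ρ-cycle length = 10 (tail of 1 descent step not counted)

10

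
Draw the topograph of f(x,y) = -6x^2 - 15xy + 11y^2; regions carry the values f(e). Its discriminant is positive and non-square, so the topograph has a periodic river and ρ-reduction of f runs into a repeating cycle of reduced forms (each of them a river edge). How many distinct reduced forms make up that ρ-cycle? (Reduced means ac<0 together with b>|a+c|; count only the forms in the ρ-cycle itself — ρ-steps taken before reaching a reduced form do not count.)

D = 489, ⌊√D⌋ = 22
descent: ρ → (11,15,-6)  [lands on river]
river: ρ → (-6,21,2)
river: ρ → (2,19,-16)
river: ρ → (-16,13,5)
river: ρ → (5,17,-10)
river: ρ → (-10,3,12)
river: ρ → (12,21,-1)
river: ρ → (-1,21,12)
river: ρ → (12,3,-10)
river: ρ → (-10,17,5)
river: ρ → (5,13,-16)
river: ρ → (-16,19,2)
river: ρ → (2,21,-6)
river: ρ → (-6,15,11)
river: ρ → (11,7,-10)
river: ρ → (-10,13,8)
river: ρ → (8,19,-4)
river: ρ → (-4,21,3)
river: ρ → (3,21,-4)
river: ρ → (-4,19,8)
river: ρ → (8,13,-10)
river: ρ → (-10,7,11)
ρ-cycle length = 22 (tail of 1 descent step not counted)

22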